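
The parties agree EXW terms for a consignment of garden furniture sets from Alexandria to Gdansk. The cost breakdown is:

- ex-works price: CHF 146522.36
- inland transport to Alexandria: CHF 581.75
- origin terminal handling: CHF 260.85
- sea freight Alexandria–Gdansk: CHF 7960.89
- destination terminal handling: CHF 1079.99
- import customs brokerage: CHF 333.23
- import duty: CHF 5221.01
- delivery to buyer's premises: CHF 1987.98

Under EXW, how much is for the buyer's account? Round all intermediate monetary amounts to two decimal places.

Buyer's account: CHF 17425.70

EXW: the seller makes goods available at their premises; the buyer bears all onward costs.
Seller's account: goods 146522.36 = 146522.36
Buyer's account: inland to port 581.75 + origin terminal 260.85 + freight 7960.89 + destination terminal 1079.99 + brokerage 333.23 + duty 5221.01 + delivery 1987.98 = 17425.70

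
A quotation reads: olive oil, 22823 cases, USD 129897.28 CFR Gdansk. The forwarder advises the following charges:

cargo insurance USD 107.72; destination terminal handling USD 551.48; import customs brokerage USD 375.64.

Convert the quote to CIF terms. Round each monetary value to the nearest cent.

Not relevant to the conversion: brokerage, destination terminal — on the buyer under both terms; not part of either seller's price.
From CFR to CIF, the seller additionally bears: insurance.
CIF price = 129897.28 + 107.72 = 130005.00

CIF price: USD 130005.00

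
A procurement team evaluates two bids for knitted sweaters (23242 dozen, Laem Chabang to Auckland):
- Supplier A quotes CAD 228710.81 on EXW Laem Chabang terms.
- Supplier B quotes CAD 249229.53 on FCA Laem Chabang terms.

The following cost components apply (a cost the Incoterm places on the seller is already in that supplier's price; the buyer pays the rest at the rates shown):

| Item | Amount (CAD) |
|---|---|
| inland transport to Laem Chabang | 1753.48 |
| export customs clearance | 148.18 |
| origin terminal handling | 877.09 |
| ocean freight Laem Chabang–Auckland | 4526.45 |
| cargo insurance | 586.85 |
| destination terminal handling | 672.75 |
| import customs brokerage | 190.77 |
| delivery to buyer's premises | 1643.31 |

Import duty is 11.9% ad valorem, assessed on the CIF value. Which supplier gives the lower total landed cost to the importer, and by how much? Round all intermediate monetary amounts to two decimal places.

Supplier A (EXW):
CIF value = EXW price + inland to port + export clearance + origin terminal + freight + insurance = 228710.81 + 1753.48 + 148.18 + 877.09 + 4526.45 + 586.85 = 236602.86
Import duty = 236602.86 × 11.9% = 28155.74
Buyer bears (A): 1753.48 + 148.18 + 877.09 + 4526.45 + 586.85 + 672.75 + 190.77 + 1643.31 = 10398.88
Landed cost (A) = invoice 228710.81 + 10398.88 + duty 28155.74 = 267265.43
Supplier B (FCA):
CIF value = FCA price + origin terminal + freight + insurance = 249229.53 + 877.09 + 4526.45 + 586.85 = 255219.92
Import duty = 255219.92 × 11.9% = 30371.17
Buyer bears (B): 877.09 + 4526.45 + 586.85 + 672.75 + 190.77 + 1643.31 = 8497.22
Landed cost (B) = invoice 249229.53 + 8497.22 + duty 30371.17 = 288097.92
Difference = |267265.43 − 288097.92| = 20832.49

Supplier A is cheaper by CAD 20832.49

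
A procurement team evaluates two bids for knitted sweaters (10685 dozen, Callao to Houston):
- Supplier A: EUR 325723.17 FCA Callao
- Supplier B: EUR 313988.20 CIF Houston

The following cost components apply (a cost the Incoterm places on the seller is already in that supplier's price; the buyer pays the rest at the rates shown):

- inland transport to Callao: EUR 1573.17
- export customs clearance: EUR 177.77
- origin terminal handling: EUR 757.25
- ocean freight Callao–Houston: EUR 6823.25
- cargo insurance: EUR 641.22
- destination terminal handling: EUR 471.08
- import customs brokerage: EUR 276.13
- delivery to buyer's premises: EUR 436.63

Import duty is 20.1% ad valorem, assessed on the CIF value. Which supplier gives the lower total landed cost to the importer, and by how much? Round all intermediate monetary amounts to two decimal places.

Supplier A (FCA):
CIF value = FCA price + origin terminal + freight + insurance = 325723.17 + 757.25 + 6823.25 + 641.22 = 333944.89
Import duty = 333944.89 × 20.1% = 67122.92
Buyer bears (A): 757.25 + 6823.25 + 641.22 + 471.08 + 276.13 + 436.63 = 9405.56
Landed cost (A) = invoice 325723.17 + 9405.56 + duty 67122.92 = 402251.65
Supplier B (CIF):
The CIF price already equals the CIF value: 313988.20
Import duty = 313988.20 × 20.1% = 63111.63
Buyer bears (B): 471.08 + 276.13 + 436.63 = 1183.84
Landed cost (B) = invoice 313988.20 + 1183.84 + duty 63111.63 = 378283.67
Difference = |402251.65 − 378283.67| = 23967.98

Supplier B is cheaper by EUR 23967.98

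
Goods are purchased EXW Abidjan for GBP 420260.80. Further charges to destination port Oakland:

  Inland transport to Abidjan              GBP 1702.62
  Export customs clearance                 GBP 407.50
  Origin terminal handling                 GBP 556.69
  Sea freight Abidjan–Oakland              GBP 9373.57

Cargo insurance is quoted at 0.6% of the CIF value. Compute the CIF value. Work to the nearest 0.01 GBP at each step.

Let C be the CIF value. C = EXW price + pre-shipment costs + freight + 0.6% × C
C − 0.6% × C = 420260.80 + 1702.62 + 407.50 + 556.69 + 9373.57
0.994 × C = 432301.18
C = 432301.18 / 0.994 = 434910.64
Insurance premium = 0.6% × 434910.64 = 2609.46

CIF value: GBP 434910.64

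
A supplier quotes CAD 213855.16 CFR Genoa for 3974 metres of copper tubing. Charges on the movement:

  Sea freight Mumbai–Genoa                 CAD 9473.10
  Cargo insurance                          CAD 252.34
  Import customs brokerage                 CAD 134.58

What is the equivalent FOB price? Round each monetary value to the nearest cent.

Not relevant to the conversion: brokerage, insurance — on the buyer under both terms; not part of either seller's price.
From CFR to FOB, the seller no longer bears: freight.
FOB price = 213855.16 − 9473.10 = 204382.06

FOB price: CAD 204382.06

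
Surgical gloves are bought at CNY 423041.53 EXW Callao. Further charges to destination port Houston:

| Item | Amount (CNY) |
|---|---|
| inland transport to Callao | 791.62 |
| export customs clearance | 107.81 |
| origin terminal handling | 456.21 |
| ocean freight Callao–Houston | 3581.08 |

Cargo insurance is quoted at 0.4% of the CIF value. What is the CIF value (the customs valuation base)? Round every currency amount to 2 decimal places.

Let C be the CIF value. C = EXW price + pre-shipment costs + freight + 0.4% × C
C − 0.4% × C = 423041.53 + 791.62 + 107.81 + 456.21 + 3581.08
0.996 × C = 427978.25
C = 427978.25 / 0.996 = 429697.04
Insurance premium = 0.4% × 429697.04 = 1718.79

CIF value: CNY 429697.04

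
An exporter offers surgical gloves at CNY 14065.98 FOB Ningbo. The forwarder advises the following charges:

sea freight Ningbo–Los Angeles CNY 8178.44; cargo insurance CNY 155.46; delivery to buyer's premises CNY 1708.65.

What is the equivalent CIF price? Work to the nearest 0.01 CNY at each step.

CIF price: CNY 22399.88

Not relevant to the conversion: delivery — on the buyer under both terms; not part of either seller's price.
From FOB to CIF, the seller additionally bears: freight, insurance.
CIF price = 14065.98 + 8178.44 + 155.46 = 22399.88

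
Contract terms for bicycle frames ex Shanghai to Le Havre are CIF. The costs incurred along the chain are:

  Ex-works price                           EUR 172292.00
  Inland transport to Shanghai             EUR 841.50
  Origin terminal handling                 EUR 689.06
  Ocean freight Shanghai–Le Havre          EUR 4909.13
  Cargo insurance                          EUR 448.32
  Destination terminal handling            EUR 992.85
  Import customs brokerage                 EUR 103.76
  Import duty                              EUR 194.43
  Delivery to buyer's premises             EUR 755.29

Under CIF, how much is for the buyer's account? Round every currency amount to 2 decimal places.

Buyer's account: EUR 2046.33

CIF: the seller pays costs through ocean freight and marine insurance to the destination port.
Seller's account: goods 172292.00 + inland to port 841.50 + origin terminal 689.06 + freight 4909.13 + insurance 448.32 = 179180.01
Buyer's account: destination terminal 992.85 + brokerage 103.76 + duty 194.43 + delivery 755.29 = 2046.33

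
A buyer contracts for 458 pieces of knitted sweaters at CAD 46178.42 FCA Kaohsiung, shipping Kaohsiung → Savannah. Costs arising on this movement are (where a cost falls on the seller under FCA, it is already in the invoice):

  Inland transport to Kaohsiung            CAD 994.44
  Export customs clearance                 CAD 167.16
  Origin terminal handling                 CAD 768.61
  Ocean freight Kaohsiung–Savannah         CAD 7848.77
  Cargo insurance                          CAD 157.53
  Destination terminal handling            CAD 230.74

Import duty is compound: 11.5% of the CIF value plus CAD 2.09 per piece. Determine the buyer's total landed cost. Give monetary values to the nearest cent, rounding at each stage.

FCA: the seller delivers export-cleared goods to the carrier; the buyer bears costs from that point.
Already in the invoice (seller's account under FCA): inland to port, export clearance — exclude.
CIF value = FCA price + origin terminal + freight + insurance = 46178.42 + 768.61 + 7848.77 + 157.53 = 54953.33
Ad valorem component: 54953.33 × 11.5% = 6319.63
Specific component: 458 × 2.09 = 957.22
Import duty = 6319.63 + 957.22 = 7276.85
Buyer bears: origin terminal 768.61 + freight 7848.77 + insurance 157.53 + destination terminal 230.74 + duty 7276.85 = 16282.50
Landed cost = invoice 46178.42 + 16282.50 = 62460.92

Total landed cost: CAD 62460.92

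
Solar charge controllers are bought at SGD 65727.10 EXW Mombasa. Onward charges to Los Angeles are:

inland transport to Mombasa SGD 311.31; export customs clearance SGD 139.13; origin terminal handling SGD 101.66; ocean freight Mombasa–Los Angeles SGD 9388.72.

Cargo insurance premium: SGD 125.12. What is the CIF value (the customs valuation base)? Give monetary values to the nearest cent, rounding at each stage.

CIF = EXW price + pre-shipment costs + freight + insurance
CIF = 65727.10 + 311.31 + 139.13 + 101.66 + 9388.72 + 125.12 = 75793.04

CIF value: SGD 75793.04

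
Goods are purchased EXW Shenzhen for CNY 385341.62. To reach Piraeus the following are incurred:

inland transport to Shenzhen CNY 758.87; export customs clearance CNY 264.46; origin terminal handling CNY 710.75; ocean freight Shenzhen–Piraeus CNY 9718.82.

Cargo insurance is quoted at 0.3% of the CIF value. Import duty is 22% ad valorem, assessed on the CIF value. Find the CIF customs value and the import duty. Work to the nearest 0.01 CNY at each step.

CIF value: CNY 397988.49; import duty: CNY 87557.47

Let C be the CIF value. C = EXW price + pre-shipment costs + freight + 0.3% × C
C − 0.3% × C = 385341.62 + 758.87 + 264.46 + 710.75 + 9718.82
0.997 × C = 396794.52
C = 396794.52 / 0.997 = 397988.49
Insurance premium = 0.3% × 397988.49 = 1193.97
Import duty = 397988.49 × 22% = 87557.47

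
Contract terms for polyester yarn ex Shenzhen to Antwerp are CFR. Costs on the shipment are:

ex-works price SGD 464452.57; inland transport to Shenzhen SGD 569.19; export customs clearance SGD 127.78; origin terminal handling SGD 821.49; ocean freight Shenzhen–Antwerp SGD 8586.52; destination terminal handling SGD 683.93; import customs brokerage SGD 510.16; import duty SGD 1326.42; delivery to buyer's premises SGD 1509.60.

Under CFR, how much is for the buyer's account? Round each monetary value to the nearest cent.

CFR: the seller pays costs through ocean freight to the destination port, but not insurance.
Seller's account: goods 464452.57 + inland to port 569.19 + export clearance 127.78 + origin terminal 821.49 + freight 8586.52 = 474557.55
Buyer's account: destination terminal 683.93 + brokerage 510.16 + duty 1326.42 + delivery 1509.60 = 4030.11

Buyer's account: SGD 4030.11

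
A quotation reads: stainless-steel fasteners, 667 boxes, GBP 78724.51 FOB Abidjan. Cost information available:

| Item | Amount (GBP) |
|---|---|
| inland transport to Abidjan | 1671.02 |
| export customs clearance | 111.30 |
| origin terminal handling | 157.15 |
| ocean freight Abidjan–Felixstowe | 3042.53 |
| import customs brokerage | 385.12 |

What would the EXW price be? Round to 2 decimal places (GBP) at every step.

EXW price: GBP 76785.04

Not relevant to the conversion: brokerage, freight — on the buyer under both terms; not part of either seller's price.
From FOB to EXW, the seller no longer bears: inland to port, export clearance, origin terminal.
EXW price = 78724.51 − 1671.02 − 111.30 − 157.15 = 76785.04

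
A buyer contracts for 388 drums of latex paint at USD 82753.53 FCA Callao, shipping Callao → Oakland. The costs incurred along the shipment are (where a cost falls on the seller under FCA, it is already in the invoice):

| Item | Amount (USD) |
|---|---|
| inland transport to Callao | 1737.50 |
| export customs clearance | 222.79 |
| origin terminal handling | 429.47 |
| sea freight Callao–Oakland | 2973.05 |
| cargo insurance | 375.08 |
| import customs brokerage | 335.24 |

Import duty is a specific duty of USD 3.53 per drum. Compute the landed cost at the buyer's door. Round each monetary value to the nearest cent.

Total landed cost: USD 88236.01

FCA: the seller delivers export-cleared goods to the carrier; the buyer bears costs from that point.
Already in the invoice (seller's account under FCA): inland to port, export clearance — exclude.
CIF value = FCA price + origin terminal + freight + insurance = 82753.53 + 429.47 + 2973.05 + 375.08 = 86531.13
Import duty = 388 × 3.53 = 1369.64
Buyer bears: origin terminal 429.47 + freight 2973.05 + insurance 375.08 + brokerage 335.24 + duty 1369.64 = 5482.48
Landed cost = invoice 82753.53 + 5482.48 = 88236.01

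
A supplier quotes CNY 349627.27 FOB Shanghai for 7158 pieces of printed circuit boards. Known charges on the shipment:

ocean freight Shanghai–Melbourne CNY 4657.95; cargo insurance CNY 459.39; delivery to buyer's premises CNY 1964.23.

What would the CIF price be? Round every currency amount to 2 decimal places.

CIF price: CNY 354744.61

Not relevant to the conversion: delivery — on the buyer under both terms; not part of either seller's price.
From FOB to CIF, the seller additionally bears: freight, insurance.
CIF price = 349627.27 + 4657.95 + 459.39 = 354744.61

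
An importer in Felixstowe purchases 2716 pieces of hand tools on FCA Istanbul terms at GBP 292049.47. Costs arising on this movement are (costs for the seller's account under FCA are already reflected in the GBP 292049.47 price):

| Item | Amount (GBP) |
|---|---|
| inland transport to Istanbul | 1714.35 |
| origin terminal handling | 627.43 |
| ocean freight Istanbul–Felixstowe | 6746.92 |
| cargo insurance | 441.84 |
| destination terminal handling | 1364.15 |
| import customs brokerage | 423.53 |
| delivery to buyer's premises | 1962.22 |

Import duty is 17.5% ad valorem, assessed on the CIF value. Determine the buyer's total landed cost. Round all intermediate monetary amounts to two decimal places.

Total landed cost: GBP 356092.05

FCA: the seller delivers export-cleared goods to the carrier; the buyer bears costs from that point.
Already in the invoice (seller's account under FCA): inland to port — exclude.
CIF value = FCA price + origin terminal + freight + insurance = 292049.47 + 627.43 + 6746.92 + 441.84 = 299865.66
Import duty = 299865.66 × 17.5% = 52476.49
Buyer bears: origin terminal 627.43 + freight 6746.92 + insurance 441.84 + destination terminal 1364.15 + brokerage 423.53 + delivery 1962.22 + duty 52476.49 = 64042.58
Landed cost = invoice 292049.47 + 64042.58 = 356092.05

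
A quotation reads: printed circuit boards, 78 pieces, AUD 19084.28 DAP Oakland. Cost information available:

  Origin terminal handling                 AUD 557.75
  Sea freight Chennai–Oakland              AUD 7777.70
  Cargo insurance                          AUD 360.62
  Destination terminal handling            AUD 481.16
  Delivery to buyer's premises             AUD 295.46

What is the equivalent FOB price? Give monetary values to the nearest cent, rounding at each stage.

FOB price: AUD 10169.34

Not relevant to the conversion: origin terminal — on the seller under both DAP and FOB; already in the DAP price and stays in the FOB price.
From DAP to FOB, the seller no longer bears: freight, insurance, destination terminal, delivery.
FOB price = 19084.28 − 7777.70 − 360.62 − 481.16 − 295.46 = 10169.34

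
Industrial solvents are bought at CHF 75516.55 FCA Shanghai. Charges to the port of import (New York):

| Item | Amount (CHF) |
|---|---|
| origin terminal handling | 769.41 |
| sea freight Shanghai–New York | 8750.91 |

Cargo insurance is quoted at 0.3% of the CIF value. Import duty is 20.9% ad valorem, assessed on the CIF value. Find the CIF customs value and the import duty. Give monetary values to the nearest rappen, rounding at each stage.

CIF value: CHF 85292.75; import duty: CHF 17826.18

Let C be the CIF value. C = FCA price + pre-shipment costs + freight + 0.3% × C
C − 0.3% × C = 75516.55 + 769.41 + 8750.91
0.997 × C = 85036.87
C = 85036.87 / 0.997 = 85292.75
Insurance premium = 0.3% × 85292.75 = 255.88
Import duty = 85292.75 × 20.9% = 17826.18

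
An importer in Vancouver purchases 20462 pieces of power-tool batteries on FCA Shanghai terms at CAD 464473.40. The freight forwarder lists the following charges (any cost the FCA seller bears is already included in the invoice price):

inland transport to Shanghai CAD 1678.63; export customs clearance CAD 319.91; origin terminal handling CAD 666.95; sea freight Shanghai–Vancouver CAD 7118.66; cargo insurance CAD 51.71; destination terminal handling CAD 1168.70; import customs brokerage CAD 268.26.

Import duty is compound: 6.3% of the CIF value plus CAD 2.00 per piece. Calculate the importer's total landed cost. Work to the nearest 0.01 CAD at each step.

Total landed cost: CAD 544427.26

FCA: the seller delivers export-cleared goods to the carrier; the buyer bears costs from that point.
Already in the invoice (seller's account under FCA): inland to port, export clearance — exclude.
CIF value = FCA price + origin terminal + freight + insurance = 464473.40 + 666.95 + 7118.66 + 51.71 = 472310.72
Ad valorem component: 472310.72 × 6.3% = 29755.58
Specific component: 20462 × 2.00 = 40924.00
Import duty = 29755.58 + 40924.00 = 70679.58
Buyer bears: origin terminal 666.95 + freight 7118.66 + insurance 51.71 + destination terminal 1168.70 + brokerage 268.26 + duty 70679.58 = 79953.86
Landed cost = invoice 464473.40 + 79953.86 = 544427.26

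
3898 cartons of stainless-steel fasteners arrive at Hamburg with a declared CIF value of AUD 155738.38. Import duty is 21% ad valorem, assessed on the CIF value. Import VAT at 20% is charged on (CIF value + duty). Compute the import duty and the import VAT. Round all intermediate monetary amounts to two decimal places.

Import duty: AUD 32705.06; import VAT: AUD 37688.69

Import duty = 155738.38 × 21% = 32705.06
VAT base = CIF + duty = 155738.38 + 32705.06 = 188443.44
Import VAT = 188443.44 × 20% = 37688.69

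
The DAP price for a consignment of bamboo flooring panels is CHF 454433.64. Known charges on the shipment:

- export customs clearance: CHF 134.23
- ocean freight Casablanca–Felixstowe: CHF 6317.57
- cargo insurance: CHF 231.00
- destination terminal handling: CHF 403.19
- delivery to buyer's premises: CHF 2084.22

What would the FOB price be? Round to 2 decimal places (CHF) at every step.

FOB price: CHF 445397.66

Not relevant to the conversion: export clearance — on the seller under both DAP and FOB; already in the DAP price and stays in the FOB price.
From DAP to FOB, the seller no longer bears: freight, insurance, destination terminal, delivery.
FOB price = 454433.64 − 6317.57 − 231.00 − 403.19 − 2084.22 = 445397.66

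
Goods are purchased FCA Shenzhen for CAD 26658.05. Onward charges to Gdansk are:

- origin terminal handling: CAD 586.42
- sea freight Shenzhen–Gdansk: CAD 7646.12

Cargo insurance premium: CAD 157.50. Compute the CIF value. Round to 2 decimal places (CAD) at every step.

CIF = FCA price + pre-shipment costs + freight + insurance
CIF = 26658.05 + 586.42 + 7646.12 + 157.50 = 35048.09

CIF value: CAD 35048.09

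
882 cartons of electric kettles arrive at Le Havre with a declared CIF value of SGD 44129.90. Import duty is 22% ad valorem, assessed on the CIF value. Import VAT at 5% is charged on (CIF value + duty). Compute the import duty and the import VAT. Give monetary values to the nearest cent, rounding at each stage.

Import duty = 44129.90 × 22% = 9708.58
VAT base = CIF + duty = 44129.90 + 9708.58 = 53838.48
Import VAT = 53838.48 × 5% = 2691.92

Import duty: SGD 9708.58; import VAT: SGD 2691.92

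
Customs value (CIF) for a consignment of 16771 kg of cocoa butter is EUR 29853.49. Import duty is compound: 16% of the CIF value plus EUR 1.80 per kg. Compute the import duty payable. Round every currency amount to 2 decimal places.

Import duty: EUR 34964.36

Ad valorem component: 29853.49 × 16% = 4776.56
Specific component: 16771 × 1.80 = 30187.80
Import duty = 4776.56 + 30187.80 = 34964.36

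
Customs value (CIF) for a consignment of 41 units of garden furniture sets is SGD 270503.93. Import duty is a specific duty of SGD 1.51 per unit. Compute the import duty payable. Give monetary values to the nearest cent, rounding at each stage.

Import duty = 41 × 1.51 = 61.91

Import duty: SGD 61.91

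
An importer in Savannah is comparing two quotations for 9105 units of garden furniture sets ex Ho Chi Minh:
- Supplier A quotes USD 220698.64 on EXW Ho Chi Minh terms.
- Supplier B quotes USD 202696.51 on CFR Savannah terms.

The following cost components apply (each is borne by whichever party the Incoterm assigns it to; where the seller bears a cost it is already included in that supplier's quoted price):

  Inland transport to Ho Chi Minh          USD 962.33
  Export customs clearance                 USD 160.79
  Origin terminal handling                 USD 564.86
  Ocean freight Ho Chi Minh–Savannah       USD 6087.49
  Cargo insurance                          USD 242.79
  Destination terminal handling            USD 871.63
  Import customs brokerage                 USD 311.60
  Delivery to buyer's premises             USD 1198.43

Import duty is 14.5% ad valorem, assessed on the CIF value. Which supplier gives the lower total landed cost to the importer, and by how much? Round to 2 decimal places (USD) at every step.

Supplier B is cheaper by USD 29515.35

Supplier A (EXW):
CIF value = EXW price + inland to port + export clearance + origin terminal + freight + insurance = 220698.64 + 962.33 + 160.79 + 564.86 + 6087.49 + 242.79 = 228716.90
Import duty = 228716.90 × 14.5% = 33163.95
Buyer bears (A): 962.33 + 160.79 + 564.86 + 6087.49 + 242.79 + 871.63 + 311.60 + 1198.43 = 10399.92
Landed cost (A) = invoice 220698.64 + 10399.92 + duty 33163.95 = 264262.51
Supplier B (CFR):
CIF value = CFR price + insurance = 202696.51 + 242.79 = 202939.30
Import duty = 202939.30 × 14.5% = 29426.20
Buyer bears (B): 242.79 + 871.63 + 311.60 + 1198.43 = 2624.45
Landed cost (B) = invoice 202696.51 + 2624.45 + duty 29426.20 = 234747.16
Difference = |264262.51 − 234747.16| = 29515.35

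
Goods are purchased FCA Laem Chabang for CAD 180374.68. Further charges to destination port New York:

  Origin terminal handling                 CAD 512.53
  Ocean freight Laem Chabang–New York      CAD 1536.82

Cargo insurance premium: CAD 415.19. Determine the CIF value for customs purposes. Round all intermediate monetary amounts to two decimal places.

CIF value: CAD 182839.22

CIF = FCA price + pre-shipment costs + freight + insurance
CIF = 180374.68 + 512.53 + 1536.82 + 415.19 = 182839.22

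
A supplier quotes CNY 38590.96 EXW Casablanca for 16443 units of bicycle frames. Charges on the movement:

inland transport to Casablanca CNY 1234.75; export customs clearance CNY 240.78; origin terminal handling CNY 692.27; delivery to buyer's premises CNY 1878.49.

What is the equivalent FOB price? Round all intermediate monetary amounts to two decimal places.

Not relevant to the conversion: delivery — on the buyer under both terms; not part of either seller's price.
From EXW to FOB, the seller additionally bears: inland to port, export clearance, origin terminal.
FOB price = 38590.96 + 1234.75 + 240.78 + 692.27 = 40758.76

FOB price: CNY 40758.76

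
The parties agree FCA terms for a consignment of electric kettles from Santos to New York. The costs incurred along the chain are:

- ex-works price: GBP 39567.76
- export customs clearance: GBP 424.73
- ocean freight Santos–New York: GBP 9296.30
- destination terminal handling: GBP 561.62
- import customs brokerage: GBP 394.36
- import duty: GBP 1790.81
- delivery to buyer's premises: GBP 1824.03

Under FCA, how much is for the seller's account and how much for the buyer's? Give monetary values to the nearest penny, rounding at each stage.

FCA: the seller delivers export-cleared goods to the carrier; the buyer bears costs from that point.
Seller's account: goods 39567.76 + export clearance 424.73 = 39992.49
Buyer's account: freight 9296.30 + destination terminal 561.62 + brokerage 394.36 + duty 1790.81 + delivery 1824.03 = 13867.12

Seller: GBP 39992.49; buyer: GBP 13867.12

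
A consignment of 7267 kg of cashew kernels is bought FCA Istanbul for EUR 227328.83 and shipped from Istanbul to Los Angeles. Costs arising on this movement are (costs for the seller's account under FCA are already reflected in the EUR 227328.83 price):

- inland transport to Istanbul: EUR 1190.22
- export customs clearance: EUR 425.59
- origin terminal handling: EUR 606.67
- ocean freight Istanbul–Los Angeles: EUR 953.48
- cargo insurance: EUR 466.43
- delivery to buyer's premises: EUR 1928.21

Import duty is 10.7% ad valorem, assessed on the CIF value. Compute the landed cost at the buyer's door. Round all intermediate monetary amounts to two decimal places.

Total landed cost: EUR 255824.65

FCA: the seller delivers export-cleared goods to the carrier; the buyer bears costs from that point.
Already in the invoice (seller's account under FCA): inland to port, export clearance — exclude.
CIF value = FCA price + origin terminal + freight + insurance = 227328.83 + 606.67 + 953.48 + 466.43 = 229355.41
Import duty = 229355.41 × 10.7% = 24541.03
Buyer bears: origin terminal 606.67 + freight 953.48 + insurance 466.43 + delivery 1928.21 + duty 24541.03 = 28495.82
Landed cost = invoice 227328.83 + 28495.82 = 255824.65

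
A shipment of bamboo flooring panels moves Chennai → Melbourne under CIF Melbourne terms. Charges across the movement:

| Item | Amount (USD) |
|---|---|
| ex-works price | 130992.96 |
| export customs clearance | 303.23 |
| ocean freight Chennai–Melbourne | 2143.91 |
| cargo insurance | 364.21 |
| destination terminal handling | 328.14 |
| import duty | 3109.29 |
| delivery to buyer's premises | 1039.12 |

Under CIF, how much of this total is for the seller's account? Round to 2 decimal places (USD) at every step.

CIF: the seller pays costs through ocean freight and marine insurance to the destination port.
Seller's account: goods 130992.96 + export clearance 303.23 + freight 2143.91 + insurance 364.21 = 133804.31
Buyer's account: destination terminal 328.14 + duty 3109.29 + delivery 1039.12 = 4476.55

Seller's account: USD 133804.31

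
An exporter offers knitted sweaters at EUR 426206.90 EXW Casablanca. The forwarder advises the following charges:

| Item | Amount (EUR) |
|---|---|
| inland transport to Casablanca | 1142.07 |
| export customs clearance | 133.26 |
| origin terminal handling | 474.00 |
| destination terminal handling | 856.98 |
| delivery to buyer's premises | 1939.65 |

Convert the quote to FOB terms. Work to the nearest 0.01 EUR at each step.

FOB price: EUR 427956.23

Not relevant to the conversion: delivery, destination terminal — on the buyer under both terms; not part of either seller's price.
From EXW to FOB, the seller additionally bears: inland to port, export clearance, origin terminal.
FOB price = 426206.90 + 1142.07 + 133.26 + 474.00 = 427956.23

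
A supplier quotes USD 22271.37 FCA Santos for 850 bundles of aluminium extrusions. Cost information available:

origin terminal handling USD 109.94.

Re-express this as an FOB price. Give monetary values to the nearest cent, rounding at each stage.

FOB price: USD 22381.31

From FCA to FOB, the seller additionally bears: origin terminal.
FOB price = 22271.37 + 109.94 = 22381.31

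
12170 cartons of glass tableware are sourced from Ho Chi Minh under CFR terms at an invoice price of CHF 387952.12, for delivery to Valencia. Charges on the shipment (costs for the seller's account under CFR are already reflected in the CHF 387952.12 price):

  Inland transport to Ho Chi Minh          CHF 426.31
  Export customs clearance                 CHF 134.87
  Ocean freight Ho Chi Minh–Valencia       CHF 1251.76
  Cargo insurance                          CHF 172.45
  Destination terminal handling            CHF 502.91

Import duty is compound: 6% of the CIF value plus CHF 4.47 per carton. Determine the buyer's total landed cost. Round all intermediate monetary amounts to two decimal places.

Total landed cost: CHF 466314.85

CFR: the seller pays costs through ocean freight to the destination port, but not insurance.
Already in the invoice (seller's account under CFR): inland to port, export clearance, freight — exclude.
CIF value = CFR price + insurance = 387952.12 + 172.45 = 388124.57
Ad valorem component: 388124.57 × 6% = 23287.47
Specific component: 12170 × 4.47 = 54399.90
Import duty = 23287.47 + 54399.90 = 77687.37
Buyer bears: insurance 172.45 + destination terminal 502.91 + duty 77687.37 = 78362.73
Landed cost = invoice 387952.12 + 78362.73 = 466314.85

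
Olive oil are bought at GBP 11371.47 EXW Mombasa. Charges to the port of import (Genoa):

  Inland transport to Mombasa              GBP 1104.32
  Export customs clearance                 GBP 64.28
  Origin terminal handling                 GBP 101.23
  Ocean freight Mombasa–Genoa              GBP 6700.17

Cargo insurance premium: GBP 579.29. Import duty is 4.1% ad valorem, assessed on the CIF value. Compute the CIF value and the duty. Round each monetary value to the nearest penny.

CIF value: GBP 19920.76; import duty: GBP 816.75

CIF = EXW price + pre-shipment costs + freight + insurance
CIF = 11371.47 + 1104.32 + 64.28 + 101.23 + 6700.17 + 579.29 = 19920.76
Import duty = 19920.76 × 4.1% = 816.75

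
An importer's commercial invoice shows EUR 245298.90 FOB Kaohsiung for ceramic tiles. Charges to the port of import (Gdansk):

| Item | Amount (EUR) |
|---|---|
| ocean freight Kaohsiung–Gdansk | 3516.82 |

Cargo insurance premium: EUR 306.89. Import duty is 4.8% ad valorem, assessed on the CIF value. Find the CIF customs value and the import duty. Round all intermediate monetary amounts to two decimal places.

CIF value: EUR 249122.61; import duty: EUR 11957.89

CIF = FOB price + freight + insurance
CIF = 245298.90 + 3516.82 + 306.89 = 249122.61
Import duty = 249122.61 × 4.8% = 11957.89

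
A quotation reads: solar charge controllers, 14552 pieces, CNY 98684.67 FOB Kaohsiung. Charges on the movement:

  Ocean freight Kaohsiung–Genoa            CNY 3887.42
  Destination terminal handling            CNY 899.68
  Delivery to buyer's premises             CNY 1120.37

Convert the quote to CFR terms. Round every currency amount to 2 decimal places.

CFR price: CNY 102572.09

Not relevant to the conversion: destination terminal, delivery — on the buyer under both terms; not part of either seller's price.
From FOB to CFR, the seller additionally bears: freight.
CFR price = 98684.67 + 3887.42 = 102572.09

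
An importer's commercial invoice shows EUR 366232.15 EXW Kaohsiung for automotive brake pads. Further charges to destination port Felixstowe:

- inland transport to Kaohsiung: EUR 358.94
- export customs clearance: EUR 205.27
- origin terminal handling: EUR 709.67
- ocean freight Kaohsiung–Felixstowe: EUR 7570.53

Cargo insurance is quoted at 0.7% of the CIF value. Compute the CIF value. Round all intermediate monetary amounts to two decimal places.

CIF value: EUR 377720.60

Let C be the CIF value. C = EXW price + pre-shipment costs + freight + 0.7% × C
C − 0.7% × C = 366232.15 + 358.94 + 205.27 + 709.67 + 7570.53
0.993 × C = 375076.56
C = 375076.56 / 0.993 = 377720.60
Insurance premium = 0.7% × 377720.60 = 2644.04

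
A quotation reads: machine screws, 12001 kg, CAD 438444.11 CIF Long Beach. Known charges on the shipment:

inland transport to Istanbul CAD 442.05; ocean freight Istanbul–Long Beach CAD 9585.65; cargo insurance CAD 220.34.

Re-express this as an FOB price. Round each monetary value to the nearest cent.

Not relevant to the conversion: inland to port — on the seller under both CIF and FOB; already in the CIF price and stays in the FOB price.
From CIF to FOB, the seller no longer bears: freight, insurance.
FOB price = 438444.11 − 9585.65 − 220.34 = 428638.12

FOB price: CAD 428638.12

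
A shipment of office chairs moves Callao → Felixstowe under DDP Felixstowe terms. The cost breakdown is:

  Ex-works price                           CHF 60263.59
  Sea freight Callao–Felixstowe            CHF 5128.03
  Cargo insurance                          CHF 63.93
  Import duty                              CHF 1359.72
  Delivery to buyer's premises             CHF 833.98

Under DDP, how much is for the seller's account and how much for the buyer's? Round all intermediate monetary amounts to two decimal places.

DDP: the seller bears all costs including import duty.
Seller's account: goods 60263.59 + freight 5128.03 + insurance 63.93 + duty 1359.72 + delivery 833.98 = 67649.25
Buyer's account: 0.00

Seller: CHF 67649.25; buyer: CHF 0.00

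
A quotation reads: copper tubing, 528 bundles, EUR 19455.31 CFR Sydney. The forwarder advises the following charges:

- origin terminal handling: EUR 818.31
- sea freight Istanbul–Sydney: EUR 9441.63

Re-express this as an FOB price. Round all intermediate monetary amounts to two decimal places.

Not relevant to the conversion: origin terminal — on the seller under both CFR and FOB; already in the CFR price and stays in the FOB price.
From CFR to FOB, the seller no longer bears: freight.
FOB price = 19455.31 − 9441.63 = 10013.68

FOB price: EUR 10013.68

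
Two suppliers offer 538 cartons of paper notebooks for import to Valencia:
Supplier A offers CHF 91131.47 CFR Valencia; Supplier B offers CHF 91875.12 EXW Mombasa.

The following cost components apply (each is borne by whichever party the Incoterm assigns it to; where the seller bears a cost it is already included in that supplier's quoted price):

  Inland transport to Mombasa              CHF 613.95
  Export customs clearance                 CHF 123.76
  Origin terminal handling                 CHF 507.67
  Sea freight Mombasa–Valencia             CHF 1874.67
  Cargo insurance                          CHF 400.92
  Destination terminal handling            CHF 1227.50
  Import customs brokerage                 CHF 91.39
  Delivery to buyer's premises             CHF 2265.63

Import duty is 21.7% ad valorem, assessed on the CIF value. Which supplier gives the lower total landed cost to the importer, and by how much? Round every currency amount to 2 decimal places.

Supplier A (CFR):
CIF value = CFR price + insurance = 91131.47 + 400.92 = 91532.39
Import duty = 91532.39 × 21.7% = 19862.53
Buyer bears (A): 400.92 + 1227.50 + 91.39 + 2265.63 = 3985.44
Landed cost (A) = invoice 91131.47 + 3985.44 + duty 19862.53 = 114979.44
Supplier B (EXW):
CIF value = EXW price + inland to port + export clearance + origin terminal + freight + insurance = 91875.12 + 613.95 + 123.76 + 507.67 + 1874.67 + 400.92 = 95396.09
Import duty = 95396.09 × 21.7% = 20700.95
Buyer bears (B): 613.95 + 123.76 + 507.67 + 1874.67 + 400.92 + 1227.50 + 91.39 + 2265.63 = 7105.49
Landed cost (B) = invoice 91875.12 + 7105.49 + duty 20700.95 = 119681.56
Difference = |114979.44 − 119681.56| = 4702.12

Supplier A is cheaper by CHF 4702.12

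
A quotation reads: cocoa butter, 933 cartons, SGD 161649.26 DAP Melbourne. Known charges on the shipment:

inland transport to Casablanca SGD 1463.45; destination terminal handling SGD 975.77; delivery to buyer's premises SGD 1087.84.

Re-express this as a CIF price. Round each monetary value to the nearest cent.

CIF price: SGD 159585.65

Not relevant to the conversion: inland to port — on the seller under both DAP and CIF; already in the DAP price and stays in the CIF price.
From DAP to CIF, the seller no longer bears: destination terminal, delivery.
CIF price = 161649.26 − 975.77 − 1087.84 = 159585.65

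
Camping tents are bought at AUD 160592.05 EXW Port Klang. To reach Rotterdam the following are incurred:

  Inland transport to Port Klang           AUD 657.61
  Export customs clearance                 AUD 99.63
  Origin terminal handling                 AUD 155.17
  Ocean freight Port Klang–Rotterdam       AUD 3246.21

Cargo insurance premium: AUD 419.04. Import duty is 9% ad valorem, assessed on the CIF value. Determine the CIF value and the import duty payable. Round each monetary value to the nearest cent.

CIF = EXW price + pre-shipment costs + freight + insurance
CIF = 160592.05 + 657.61 + 99.63 + 155.17 + 3246.21 + 419.04 = 165169.71
Import duty = 165169.71 × 9% = 14865.27

CIF value: AUD 165169.71; import duty: AUD 14865.27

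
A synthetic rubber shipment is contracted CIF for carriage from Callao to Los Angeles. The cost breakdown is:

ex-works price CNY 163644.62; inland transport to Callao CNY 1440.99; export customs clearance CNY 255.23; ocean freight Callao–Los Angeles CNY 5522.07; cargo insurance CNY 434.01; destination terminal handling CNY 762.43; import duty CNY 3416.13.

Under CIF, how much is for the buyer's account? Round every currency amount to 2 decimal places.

Buyer's account: CNY 4178.56

CIF: the seller pays costs through ocean freight and marine insurance to the destination port.
Seller's account: goods 163644.62 + inland to port 1440.99 + export clearance 255.23 + freight 5522.07 + insurance 434.01 = 171296.92
Buyer's account: destination terminal 762.43 + duty 3416.13 = 4178.56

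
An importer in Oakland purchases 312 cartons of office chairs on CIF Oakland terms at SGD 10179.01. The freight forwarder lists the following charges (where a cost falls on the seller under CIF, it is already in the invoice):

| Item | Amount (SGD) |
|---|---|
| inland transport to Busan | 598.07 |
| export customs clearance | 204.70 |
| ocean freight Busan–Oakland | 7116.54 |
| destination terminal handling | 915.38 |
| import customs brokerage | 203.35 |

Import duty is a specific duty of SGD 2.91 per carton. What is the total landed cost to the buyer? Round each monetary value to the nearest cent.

Total landed cost: SGD 12205.66

CIF: the seller pays costs through ocean freight and marine insurance to the destination port.
Already in the invoice (seller's account under CIF): inland to port, export clearance, freight — exclude.
The CIF price already equals the CIF value: 10179.01
Import duty = 312 × 2.91 = 907.92
Buyer bears: destination terminal 915.38 + brokerage 203.35 + duty 907.92 = 2026.65
Landed cost = invoice 10179.01 + 2026.65 = 12205.66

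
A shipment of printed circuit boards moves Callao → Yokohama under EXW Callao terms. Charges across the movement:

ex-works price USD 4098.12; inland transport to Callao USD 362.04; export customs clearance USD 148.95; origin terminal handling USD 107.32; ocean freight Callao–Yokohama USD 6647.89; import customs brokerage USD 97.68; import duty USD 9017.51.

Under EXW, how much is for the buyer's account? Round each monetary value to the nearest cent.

Buyer's account: USD 16381.39

EXW: the seller makes goods available at their premises; the buyer bears all onward costs.
Seller's account: goods 4098.12 = 4098.12
Buyer's account: inland to port 362.04 + export clearance 148.95 + origin terminal 107.32 + freight 6647.89 + brokerage 97.68 + duty 9017.51 = 16381.39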